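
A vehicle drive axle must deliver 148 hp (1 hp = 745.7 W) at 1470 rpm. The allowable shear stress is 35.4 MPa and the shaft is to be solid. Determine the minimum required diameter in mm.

46.9 mm

ω = 2π·1470/60 = 153.9 rad/s, so T = P/ω = 148×745.7 / 153.9 = 716.9 N·m.
For a solid shaft τ_max = 16T/(πd³), so d = (16T/(π τ_allow))^(1/3) = (16·716.9/(π·3.54×10^7))^(1/3) = 0.04690 m.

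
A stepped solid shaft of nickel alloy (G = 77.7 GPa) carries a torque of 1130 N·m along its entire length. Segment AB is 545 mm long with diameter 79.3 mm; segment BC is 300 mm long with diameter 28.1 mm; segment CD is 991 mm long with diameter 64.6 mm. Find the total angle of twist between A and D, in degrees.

4.68°

J_AB = π(0.0793)⁴/32 = 3.88×10^-6 m⁴; J_BC = π(0.0281)⁴/32 = 6.12×10^-8 m⁴; J_CD = π(0.0646)⁴/32 = 1.71×10^-6 m⁴.
θ = (T/G)·Σ L_i/J_i = (1130/77.7×10⁹)·(0.545/3.88×10^-6 + 0.300/6.12×10^-8 + 0.991/1.71×10^-6) = 0.08175 rad.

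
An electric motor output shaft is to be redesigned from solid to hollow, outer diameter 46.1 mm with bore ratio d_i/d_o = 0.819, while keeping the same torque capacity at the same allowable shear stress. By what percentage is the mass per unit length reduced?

Equal τ_max and T ⇒ the solid shaft needs d_s³ = d_o³(1−k⁴), so d_s = 46.1·(1−0.819⁴)^(1/3) = 37.77 mm.
Area ratio A_h/A_s = d_o²(1−k²)/d_s² = (1−k²)/(1−k⁴)^(2/3) = 0.4904.
Mass saving = 1 − 0.4904 = 51.0 %.

51.0 %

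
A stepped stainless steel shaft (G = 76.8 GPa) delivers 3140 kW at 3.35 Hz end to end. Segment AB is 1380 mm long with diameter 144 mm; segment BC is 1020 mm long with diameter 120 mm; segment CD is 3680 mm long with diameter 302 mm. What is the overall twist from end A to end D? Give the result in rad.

0.170 rad

ω = 2π·3.35 = 21.05 rad/s, so T = P/ω = 3140×10³ / 21.05 = 149200 N·m.
J_AB = π(0.144)⁴/32 = 4.22×10^-5 m⁴; J_BC = π(0.120)⁴/32 = 2.04×10^-5 m⁴; J_CD = π(0.302)⁴/32 = 8.17×10^-4 m⁴.
θ = (T/G)·Σ L_i/J_i = (149200/76.8×10⁹)·(1.38/4.22×10^-5 + 1.02/2.04×10^-5 + 3.68/8.17×10^-4) = 0.1696 rad.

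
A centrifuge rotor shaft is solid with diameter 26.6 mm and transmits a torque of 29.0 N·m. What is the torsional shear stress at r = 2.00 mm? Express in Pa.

J = πd⁴/32 = π(0.0266)⁴/32 = 4.915×10^-8 m⁴.
Shear stress varies linearly with radius: τ = T·r/J = 29.00 × 0.00200 / 4.915×10^-8 = 1.180×10^6 Pa.

1.18e6 Pa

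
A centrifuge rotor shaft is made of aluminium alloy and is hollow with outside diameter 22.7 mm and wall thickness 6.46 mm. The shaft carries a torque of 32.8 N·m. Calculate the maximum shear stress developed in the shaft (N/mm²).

14.8 N/mm²

J = π(d_o⁴ − d_i⁴)/32 = π(0.0227⁴ − 0.00978⁴)/32 = 2.517×10^-8 m⁴.
τ_max = T·r/J = 32.80 × 0.0113 / 2.517×10^-8 = 1.479×10^7 Pa.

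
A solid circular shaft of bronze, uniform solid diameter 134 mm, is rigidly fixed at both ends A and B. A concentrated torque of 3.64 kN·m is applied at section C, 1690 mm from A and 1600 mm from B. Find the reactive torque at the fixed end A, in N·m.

With uniform GJ and both ends fixed, compatibility θ_AC = θ_CB gives T_A·a = T_B·b, together with T_A + T_B = T₀.
T_A = T₀·b/(a+b) = 3640·1600/3290 = 1770 N·m; T_B = 1870 N·m.

1770 N·m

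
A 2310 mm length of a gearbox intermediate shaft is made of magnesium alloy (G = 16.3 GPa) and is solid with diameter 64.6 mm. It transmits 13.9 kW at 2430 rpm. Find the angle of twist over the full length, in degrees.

ω = 2π·2430/60 = 254.5 rad/s, so T = P/ω = 13.9×10³ / 254.5 = 54.62 N·m.
J = πd⁴/32 = π(0.0646)⁴/32 = 1.710×10^-6 m⁴.
θ = T·L/(G·J) = 54.62 × 2.31 / (16.3×10⁹ × 1.710×10^-6) = 4.528×10^-3 rad.

0.259°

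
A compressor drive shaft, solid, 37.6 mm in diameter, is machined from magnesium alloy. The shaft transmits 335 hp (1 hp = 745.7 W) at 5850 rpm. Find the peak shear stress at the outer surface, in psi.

5670 psi

ω = 2π·5850/60 = 612.6 rad/s, so T = P/ω = 335×745.7 / 612.6 = 407.8 N·m.
J = πd⁴/32 = π(0.0376)⁴/32 = 1.962×10^-7 m⁴.
τ_max = T·r/J = 407.8 × 0.0188 / 1.962×10^-7 = 3.907×10^7 Pa.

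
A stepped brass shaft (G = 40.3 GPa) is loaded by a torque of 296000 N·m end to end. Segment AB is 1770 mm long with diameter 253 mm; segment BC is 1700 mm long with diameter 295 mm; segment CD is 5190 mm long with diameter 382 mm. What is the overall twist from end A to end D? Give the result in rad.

0.0673 rad

J_AB = π(0.253)⁴/32 = 4.02×10^-4 m⁴; J_BC = π(0.295)⁴/32 = 7.44×10^-4 m⁴; J_CD = π(0.382)⁴/32 = 2.09×10^-3 m⁴.
θ = (T/G)·Σ L_i/J_i = (296000/40.3×10⁹)·(1.77/4.02×10^-4 + 1.70/7.44×10^-4 + 5.19/2.09×10^-3) = 0.06735 rad.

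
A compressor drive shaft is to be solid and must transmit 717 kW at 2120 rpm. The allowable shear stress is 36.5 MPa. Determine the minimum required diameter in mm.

ω = 2π·2120/60 = 222.0 rad/s, so T = P/ω = 717×10³ / 222.0 = 3230 N·m.
For a solid shaft τ_max = 16T/(πd³), so d = (16T/(π τ_allow))^(1/3) = (16·3230/(π·3.65×10^7))^(1/3) = 0.07667 m.

76.7 mm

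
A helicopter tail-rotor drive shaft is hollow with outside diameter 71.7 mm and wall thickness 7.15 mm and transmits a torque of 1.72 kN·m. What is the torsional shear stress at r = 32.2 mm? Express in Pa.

3.62e7 Pa

J = π(d_o⁴ − d_i⁴)/32 = π(0.0717⁴ − 0.0574⁴)/32 = 1.529×10^-6 m⁴.
Shear stress varies linearly with radius: τ = T·r/J = 1720 × 0.0322 / 1.529×10^-6 = 3.622×10^7 Pa.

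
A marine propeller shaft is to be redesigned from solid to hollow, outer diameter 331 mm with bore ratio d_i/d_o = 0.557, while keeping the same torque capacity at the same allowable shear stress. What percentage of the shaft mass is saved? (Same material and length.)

26.2 %

Equal τ_max and T ⇒ the solid shaft needs d_s³ = d_o³(1−k⁴), so d_s = 331·(1−0.557⁴)^(1/3) = 320.0 mm.
Area ratio A_h/A_s = d_o²(1−k²)/d_s² = (1−k²)/(1−k⁴)^(2/3) = 0.7379.
Mass saving = 1 − 0.7379 = 26.2 %.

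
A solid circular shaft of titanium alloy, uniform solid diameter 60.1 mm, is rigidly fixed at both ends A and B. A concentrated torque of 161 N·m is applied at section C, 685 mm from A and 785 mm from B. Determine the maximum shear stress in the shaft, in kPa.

With uniform GJ and both ends fixed, compatibility θ_AC = θ_CB gives T_A·a = T_B·b, together with T_A + T_B = T₀.
T_A = T₀·b/(a+b) = 161.0·785/1470 = 85.98 N·m; T_B = 75.02 N·m.
τ in each portion: τ_AC = 2.02×10^6 Pa, τ_CB = 1.76×10^6 Pa; maximum is in AC.
τ_max = T_AC·r/J = 85.98·0.0301/1.28×10^-6 = 2.017×10^6 Pa.

2020 kPa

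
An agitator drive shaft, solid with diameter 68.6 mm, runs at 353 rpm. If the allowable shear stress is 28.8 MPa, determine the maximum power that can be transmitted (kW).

J = πd⁴/32 = π(0.0686)⁴/32 = 2.174×10^-6 m⁴.
T_max = τ_allow·J/r = 2.88×10^7 × 2.174×10^-6 / 0.0343 = 1826 N·m.
ω = 2π·353/60 = 36.97 rad/s, so P_max = T_max·ω = 6.748×10^4 W.

67.5 kW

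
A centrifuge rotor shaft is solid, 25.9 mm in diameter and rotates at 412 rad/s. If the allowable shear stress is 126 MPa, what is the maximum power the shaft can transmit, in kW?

J = πd⁴/32 = π(0.0259)⁴/32 = 4.418×10^-8 m⁴.
T_max = τ_allow·J/r = 1.26×10^8 × 4.418×10^-8 / 0.0129 = 429.8 N·m.
ω = 412 rad/s, so P_max = T_max·ω = 1.771×10^5 W.

177 kW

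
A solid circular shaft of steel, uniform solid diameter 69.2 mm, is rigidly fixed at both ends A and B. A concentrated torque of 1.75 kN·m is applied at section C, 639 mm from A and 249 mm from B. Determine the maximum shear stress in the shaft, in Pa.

With uniform GJ and both ends fixed, compatibility θ_AC = θ_CB gives T_A·a = T_B·b, together with T_A + T_B = T₀.
T_A = T₀·b/(a+b) = 1750·249/888.0 = 490.7 N·m; T_B = 1259 N·m.
τ in each portion: τ_AC = 7.54×10^6 Pa, τ_CB = 1.94×10^7 Pa; maximum is in CB.
τ_max = T_CB·r/J = 1259·0.0346/2.25×10^-6 = 1.935×10^7 Pa.

1.94e7 Pa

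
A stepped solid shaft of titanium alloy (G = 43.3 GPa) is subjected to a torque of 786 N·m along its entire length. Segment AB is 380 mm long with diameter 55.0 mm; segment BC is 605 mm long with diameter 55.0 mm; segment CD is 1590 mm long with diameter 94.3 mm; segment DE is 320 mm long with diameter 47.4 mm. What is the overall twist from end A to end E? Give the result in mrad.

35.3 mrad

J_AB = π(0.0550)⁴/32 = 8.98×10^-7 m⁴; J_BC = π(0.0550)⁴/32 = 8.98×10^-7 m⁴; J_CD = π(0.0943)⁴/32 = 7.76×10^-6 m⁴; J_DE = π(0.0474)⁴/32 = 4.96×10^-7 m⁴.
θ = (T/G)·Σ L_i/J_i = (786.0/43.3×10⁹)·(0.380/8.98×10^-7 + 0.605/8.98×10^-7 + 1.59/7.76×10^-6 + 0.320/4.96×10^-7) = 0.03534 rad.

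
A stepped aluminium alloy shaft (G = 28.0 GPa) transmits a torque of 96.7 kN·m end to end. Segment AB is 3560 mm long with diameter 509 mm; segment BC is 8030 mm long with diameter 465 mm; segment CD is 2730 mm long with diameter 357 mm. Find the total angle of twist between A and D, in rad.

0.0138 rad

J_AB = π(0.509)⁴/32 = 6.59×10^-3 m⁴; J_BC = π(0.465)⁴/32 = 4.59×10^-3 m⁴; J_CD = π(0.357)⁴/32 = 1.59×10^-3 m⁴.
θ = (T/G)·Σ L_i/J_i = (96700/28.0×10⁹)·(3.56/6.59×10^-3 + 8.03/4.59×10^-3 + 2.73/1.59×10^-3) = 0.01382 rad.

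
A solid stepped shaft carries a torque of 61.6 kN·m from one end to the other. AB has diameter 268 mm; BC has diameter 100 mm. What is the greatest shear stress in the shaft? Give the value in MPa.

Under the same torque, τ_max = 16T/(πd³) is largest where d is smallest — segment BC (d = 100 mm).
τ_max = 16·61600/(π·(0.100)³) = 3.137×10^8 Pa.

314 MPa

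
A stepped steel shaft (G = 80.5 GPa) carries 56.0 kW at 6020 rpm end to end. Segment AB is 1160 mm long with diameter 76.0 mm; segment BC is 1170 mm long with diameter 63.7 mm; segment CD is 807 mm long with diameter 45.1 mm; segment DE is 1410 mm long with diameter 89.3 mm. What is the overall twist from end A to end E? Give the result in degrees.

ω = 2π·6020/60 = 630.4 rad/s, so T = P/ω = 56.0×10³ / 630.4 = 88.83 N·m.
J_AB = π(0.0760)⁴/32 = 3.28×10^-6 m⁴; J_BC = π(0.0637)⁴/32 = 1.62×10^-6 m⁴; J_CD = π(0.0451)⁴/32 = 4.06×10^-7 m⁴; J_DE = π(0.0893)⁴/32 = 6.24×10^-6 m⁴.
θ = (T/G)·Σ L_i/J_i = (88.83/80.5×10⁹)·(1.16/3.28×10^-6 + 1.17/1.62×10^-6 + 0.807/4.06×10^-7 + 1.41/6.24×10^-6) = 3.631×10^-3 rad.

0.208°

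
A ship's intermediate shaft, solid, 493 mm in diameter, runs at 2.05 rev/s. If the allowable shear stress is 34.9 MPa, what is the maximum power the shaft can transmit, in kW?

10600 kW

J = πd⁴/32 = π(0.493)⁴/32 = 5.799×10^-3 m⁴.
T_max = τ_allow·J/r = 3.49×10^7 × 5.799×10^-3 / 0.246 = 821100 N·m.
ω = 2π·2.05 = 12.88 rad/s, so P_max = T_max·ω = 1.058×10^7 W.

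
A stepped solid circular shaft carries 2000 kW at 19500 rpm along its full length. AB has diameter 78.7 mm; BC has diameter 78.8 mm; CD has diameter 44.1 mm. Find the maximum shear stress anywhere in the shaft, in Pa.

5.82e7 Pa

ω = 2π·19500/60 = 2042 rad/s, so T = P/ω = 2000×10³ / 2042 = 979.4 N·m.
Under the same torque, τ_max = 16T/(πd³) is largest where d is smallest — segment CD (d = 44.1 mm).
τ_max = 16·979.4/(π·(0.0441)³) = 5.816×10^7 Pa.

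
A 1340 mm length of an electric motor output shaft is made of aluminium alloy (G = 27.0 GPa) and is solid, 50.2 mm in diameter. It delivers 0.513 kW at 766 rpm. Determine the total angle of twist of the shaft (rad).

ω = 2π·766/60 = 80.22 rad/s, so T = P/ω = 0.513×10³ / 80.22 = 6.395 N·m.
J = πd⁴/32 = π(0.0502)⁴/32 = 6.235×10^-7 m⁴.
θ = T·L/(G·J) = 6.395 × 1.34 / (27.0×10⁹ × 6.235×10^-7) = 5.091×10^-4 rad.

5.09e-4 rad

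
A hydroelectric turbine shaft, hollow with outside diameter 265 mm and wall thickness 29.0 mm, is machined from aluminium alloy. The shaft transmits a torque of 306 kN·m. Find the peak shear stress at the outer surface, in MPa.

133 MPa

J = π(d_o⁴ − d_i⁴)/32 = π(0.265⁴ − 0.207⁴)/32 = 3.039×10^-4 m⁴.
τ_max = T·r/J = 306000 × 0.133 / 3.039×10^-4 = 1.334×10^8 Pa.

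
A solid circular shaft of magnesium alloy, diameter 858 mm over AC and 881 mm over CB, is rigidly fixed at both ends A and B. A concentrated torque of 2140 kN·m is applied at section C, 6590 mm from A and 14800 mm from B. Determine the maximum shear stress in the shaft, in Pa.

Compatibility: T_A·a/J_AC = T_B·b/J_CB with T_A + T_B = T₀.
J_AC = 0.0532 m⁴, J_CB = 0.0591 m⁴, so T_A = T₀·(J_AC/a)/((J_AC/a)+(J_CB/b)) = 1.431e6 N·m, T_B = 708500 N·m.
τ in each portion: τ_AC = 1.15×10^7 Pa, τ_CB = 5.28×10^6 Pa; maximum is in AC.
τ_max = T_AC·r/J = 1.431e6·0.429/0.0532 = 1.154×10^7 Pa.

1.15e7 Pa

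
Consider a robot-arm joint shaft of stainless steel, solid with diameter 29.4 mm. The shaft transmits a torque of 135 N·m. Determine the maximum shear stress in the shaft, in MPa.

27.1 MPa

J = πd⁴/32 = π(0.0294)⁴/32 = 7.335×10^-8 m⁴.
τ_max = T·r/J = 135.0 × 0.0147 / 7.335×10^-8 = 2.706×10^7 Pa.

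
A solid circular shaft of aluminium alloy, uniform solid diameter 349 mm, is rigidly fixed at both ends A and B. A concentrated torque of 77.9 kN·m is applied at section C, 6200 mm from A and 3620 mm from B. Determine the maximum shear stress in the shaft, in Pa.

5.89e6 Pa

With uniform GJ and both ends fixed, compatibility θ_AC = θ_CB gives T_A·a = T_B·b, together with T_A + T_B = T₀.
T_A = T₀·b/(a+b) = 77900·3620/9820 = 28720 N·m; T_B = 49180 N·m.
τ in each portion: τ_AC = 3.44×10^6 Pa, τ_CB = 5.89×10^6 Pa; maximum is in CB.
τ_max = T_CB·r/J = 49180·0.174/1.46×10^-3 = 5.893×10^6 Pa.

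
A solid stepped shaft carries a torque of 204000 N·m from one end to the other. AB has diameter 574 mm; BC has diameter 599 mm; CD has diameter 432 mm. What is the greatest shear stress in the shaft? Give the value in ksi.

1.87 ksi

Under the same torque, τ_max = 16T/(πd³) is largest where d is smallest — segment CD (d = 432 mm).
τ_max = 16·204000/(π·(0.432)³) = 1.289×10^7 Pa.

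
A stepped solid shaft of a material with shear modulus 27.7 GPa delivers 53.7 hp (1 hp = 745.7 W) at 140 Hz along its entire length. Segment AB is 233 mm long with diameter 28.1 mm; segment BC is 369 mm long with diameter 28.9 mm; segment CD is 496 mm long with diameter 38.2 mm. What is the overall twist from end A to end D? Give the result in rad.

ω = 2π·140 = 879.6 rad/s, so T = P/ω = 53.7×745.7 / 879.6 = 45.52 N·m.
J_AB = π(0.0281)⁴/32 = 6.12×10^-8 m⁴; J_BC = π(0.0289)⁴/32 = 6.85×10^-8 m⁴; J_CD = π(0.0382)⁴/32 = 2.09×10^-7 m⁴.
θ = (T/G)·Σ L_i/J_i = (45.52/27.7×10⁹)·(0.233/6.12×10^-8 + 0.369/6.85×10^-8 + 0.496/2.09×10^-7) = 0.01901 rad.

0.0190 rad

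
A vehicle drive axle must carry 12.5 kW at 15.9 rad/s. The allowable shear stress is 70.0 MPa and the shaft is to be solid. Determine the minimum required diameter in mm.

ω = 15.9 rad/s, so T = P/ω = 12.5×10³ / 15.90 = 786.2 N·m.
For a solid shaft τ_max = 16T/(πd³), so d = (16T/(π τ_allow))^(1/3) = (16·786.2/(π·7.00×10^7))^(1/3) = 0.03853 m.

38.5 mm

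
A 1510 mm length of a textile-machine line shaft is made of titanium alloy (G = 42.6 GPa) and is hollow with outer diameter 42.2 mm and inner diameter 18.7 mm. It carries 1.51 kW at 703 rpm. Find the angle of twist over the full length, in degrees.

0.139°

ω = 2π·703/60 = 73.62 rad/s, so T = P/ω = 1.51×10³ / 73.62 = 20.51 N·m.
J = π(d_o⁴ − d_i⁴)/32 = π(0.0422⁴ − 0.0187⁴)/32 = 2.993×10^-7 m⁴.
θ = T·L/(G·J) = 20.51 × 1.51 / (42.6×10⁹ × 2.993×10^-7) = 2.429×10^-3 rad.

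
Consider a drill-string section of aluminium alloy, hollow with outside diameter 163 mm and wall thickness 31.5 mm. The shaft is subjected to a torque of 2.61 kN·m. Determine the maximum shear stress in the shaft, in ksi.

0.519 ksi

J = π(d_o⁴ − d_i⁴)/32 = π(0.163⁴ − 0.100⁴)/32 = 5.949×10^-5 m⁴.
τ_max = T·r/J = 2610 × 0.0815 / 5.949×10^-5 = 3.576×10^6 Pa.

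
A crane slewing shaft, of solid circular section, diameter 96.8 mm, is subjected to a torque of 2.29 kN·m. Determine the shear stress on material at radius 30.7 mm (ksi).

J = πd⁴/32 = π(0.0968)⁴/32 = 8.620×10^-6 m⁴.
Shear stress varies linearly with radius: τ = T·r/J = 2290 × 0.0307 / 8.620×10^-6 = 8.156×10^6 Pa.

1.18 ksi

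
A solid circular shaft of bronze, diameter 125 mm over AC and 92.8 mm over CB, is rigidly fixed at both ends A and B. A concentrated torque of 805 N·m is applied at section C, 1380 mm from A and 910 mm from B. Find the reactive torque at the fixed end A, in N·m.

Compatibility: T_A·a/J_AC = T_B·b/J_CB with T_A + T_B = T₀.
J_AC = 2.40×10^-5 m⁴, J_CB = 7.28×10^-6 m⁴, so T_A = T₀·(J_AC/a)/((J_AC/a)+(J_CB/b)) = 551.1 N·m, T_B = 253.9 N·m.

551 N·m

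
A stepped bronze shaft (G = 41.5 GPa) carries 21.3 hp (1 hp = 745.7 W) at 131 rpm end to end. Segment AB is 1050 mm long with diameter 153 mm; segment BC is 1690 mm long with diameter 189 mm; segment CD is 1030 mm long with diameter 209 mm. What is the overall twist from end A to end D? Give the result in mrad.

1.07 mrad

ω = 2π·131/60 = 13.72 rad/s, so T = P/ω = 21.3×745.7 / 13.72 = 1158 N·m.
J_AB = π(0.153)⁴/32 = 5.38×10^-5 m⁴; J_BC = π(0.189)⁴/32 = 1.25×10^-4 m⁴; J_CD = π(0.209)⁴/32 = 1.87×10^-4 m⁴.
θ = (T/G)·Σ L_i/J_i = (1158/41.5×10⁹)·(1.05/5.38×10^-5 + 1.69/1.25×10^-4 + 1.03/1.87×10^-4) = 1.074×10^-3 rad.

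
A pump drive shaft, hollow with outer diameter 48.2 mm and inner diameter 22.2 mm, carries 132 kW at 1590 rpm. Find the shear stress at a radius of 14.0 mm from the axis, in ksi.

3.18 ksi

ω = 2π·1590/60 = 166.5 rad/s, so T = P/ω = 132×10³ / 166.5 = 792.8 N·m.
J = π(d_o⁴ − d_i⁴)/32 = π(0.0482⁴ − 0.0222⁴)/32 = 5.060×10^-7 m⁴.
Shear stress varies linearly with radius: τ = T·r/J = 792.8 × 0.0140 / 5.060×10^-7 = 2.193×10^7 Pa.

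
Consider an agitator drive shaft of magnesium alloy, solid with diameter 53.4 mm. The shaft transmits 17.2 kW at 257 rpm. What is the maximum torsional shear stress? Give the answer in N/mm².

ω = 2π·257/60 = 26.91 rad/s, so T = P/ω = 17.2×10³ / 26.91 = 639.1 N·m.
J = πd⁴/32 = π(0.0534)⁴/32 = 7.983×10^-7 m⁴.
τ_max = T·r/J = 639.1 × 0.0267 / 7.983×10^-7 = 2.138×10^7 Pa.

21.4 N/mm²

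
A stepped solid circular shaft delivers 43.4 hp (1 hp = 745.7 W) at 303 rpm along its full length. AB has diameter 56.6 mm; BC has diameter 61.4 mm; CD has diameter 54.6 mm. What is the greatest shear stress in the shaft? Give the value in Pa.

3.19e7 Pa

ω = 2π·303/60 = 31.73 rad/s, so T = P/ω = 43.4×745.7 / 31.73 = 1020 N·m.
Under the same torque, τ_max = 16T/(πd³) is largest where d is smallest — segment CD (d = 54.6 mm).
τ_max = 16·1020/(π·(0.0546)³) = 3.191×10^7 Pa.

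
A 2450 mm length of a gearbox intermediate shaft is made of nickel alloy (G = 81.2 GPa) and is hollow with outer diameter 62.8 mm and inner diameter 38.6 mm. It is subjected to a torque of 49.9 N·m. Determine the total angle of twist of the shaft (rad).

J = π(d_o⁴ − d_i⁴)/32 = π(0.0628⁴ − 0.0386⁴)/32 = 1.309×10^-6 m⁴.
θ = T·L/(G·J) = 49.90 × 2.45 / (81.2×10⁹ × 1.309×10^-6) = 1.150×10^-3 rad.

0.00115 rad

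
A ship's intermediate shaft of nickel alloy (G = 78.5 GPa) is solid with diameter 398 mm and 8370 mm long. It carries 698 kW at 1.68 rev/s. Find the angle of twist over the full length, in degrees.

0.164°

ω = 2π·1.68 = 10.56 rad/s, so T = P/ω = 698×10³ / 10.56 = 66130 N·m.
J = πd⁴/32 = π(0.398)⁴/32 = 2.463×10^-3 m⁴.
θ = T·L/(G·J) = 66130 × 8.37 / (78.5×10⁹ × 2.463×10^-3) = 2.862×10^-3 rad.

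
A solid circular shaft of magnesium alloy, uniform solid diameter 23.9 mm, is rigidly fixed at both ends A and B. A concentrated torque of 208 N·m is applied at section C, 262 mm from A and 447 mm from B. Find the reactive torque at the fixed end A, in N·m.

With uniform GJ and both ends fixed, compatibility θ_AC = θ_CB gives T_A·a = T_B·b, together with T_A + T_B = T₀.
T_A = T₀·b/(a+b) = 208.0·447/709.0 = 131.1 N·m; T_B = 76.86 N·m.

131 N·m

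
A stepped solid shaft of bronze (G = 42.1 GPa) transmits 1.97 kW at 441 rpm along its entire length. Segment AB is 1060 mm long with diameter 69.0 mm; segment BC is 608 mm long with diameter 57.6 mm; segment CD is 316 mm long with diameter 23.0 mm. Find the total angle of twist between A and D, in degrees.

ω = 2π·441/60 = 46.18 rad/s, so T = P/ω = 1.97×10³ / 46.18 = 42.66 N·m.
J_AB = π(0.0690)⁴/32 = 2.23×10^-6 m⁴; J_BC = π(0.0576)⁴/32 = 1.08×10^-6 m⁴; J_CD = π(0.0230)⁴/32 = 2.75×10^-8 m⁴.
θ = (T/G)·Σ L_i/J_i = (42.66/42.1×10⁹)·(1.06/2.23×10^-6 + 0.608/1.08×10^-6 + 0.316/2.75×10^-8) = 0.01271 rad.

0.728°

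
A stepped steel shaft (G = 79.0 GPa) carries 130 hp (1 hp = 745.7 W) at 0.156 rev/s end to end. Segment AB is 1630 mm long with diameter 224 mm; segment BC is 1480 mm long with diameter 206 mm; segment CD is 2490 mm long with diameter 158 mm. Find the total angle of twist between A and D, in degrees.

3.99°

ω = 2π·0.156 = 0.9802 rad/s, so T = P/ω = 130×745.7 / 0.9802 = 98900 N·m.
J_AB = π(0.224)⁴/32 = 2.47×10^-4 m⁴; J_BC = π(0.206)⁴/32 = 1.77×10^-4 m⁴; J_CD = π(0.158)⁴/32 = 6.12×10^-5 m⁴.
θ = (T/G)·Σ L_i/J_i = (98900/79.0×10⁹)·(1.63/2.47×10^-4 + 1.48/1.77×10^-4 + 2.49/6.12×10^-5) = 0.06969 rad.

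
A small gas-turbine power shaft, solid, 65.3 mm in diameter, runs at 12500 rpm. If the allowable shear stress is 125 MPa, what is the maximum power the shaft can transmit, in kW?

J = πd⁴/32 = π(0.0653)⁴/32 = 1.785×10^-6 m⁴.
T_max = τ_allow·J/r = 1.25×10^8 × 1.785×10^-6 / 0.0326 = 6834 N·m.
ω = 2π·12500/60 = 1309 rad/s, so P_max = T_max·ω = 8.946×10^6 W.

8950 kW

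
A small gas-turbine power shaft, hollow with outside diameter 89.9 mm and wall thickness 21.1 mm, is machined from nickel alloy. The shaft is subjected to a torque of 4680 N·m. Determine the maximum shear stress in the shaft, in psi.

J = π(d_o⁴ − d_i⁴)/32 = π(0.0899⁴ − 0.0477⁴)/32 = 5.904×10^-6 m⁴.
τ_max = T·r/J = 4680 × 0.0450 / 5.904×10^-6 = 3.563×10^7 Pa.

5170 psi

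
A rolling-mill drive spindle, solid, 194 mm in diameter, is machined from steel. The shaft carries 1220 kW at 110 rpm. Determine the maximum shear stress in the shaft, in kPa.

ω = 2π·110/60 = 11.52 rad/s, so T = P/ω = 1220×10³ / 11.52 = 105900 N·m.
J = πd⁴/32 = π(0.194)⁴/32 = 1.391×10^-4 m⁴.
τ_max = T·r/J = 105900 × 0.0970 / 1.391×10^-4 = 7.388×10^7 Pa.

73900 kPa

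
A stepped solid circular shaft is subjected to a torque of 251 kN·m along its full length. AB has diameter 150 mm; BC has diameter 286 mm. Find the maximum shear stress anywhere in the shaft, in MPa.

379 MPa

Under the same torque, τ_max = 16T/(πd³) is largest where d is smallest — segment AB (d = 150 mm).
τ_max = 16·251000/(π·(0.150)³) = 3.788×10^8 Pa.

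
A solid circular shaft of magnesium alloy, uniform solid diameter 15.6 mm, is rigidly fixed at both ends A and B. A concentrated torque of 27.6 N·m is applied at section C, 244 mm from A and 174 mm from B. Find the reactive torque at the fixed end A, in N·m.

With uniform GJ and both ends fixed, compatibility θ_AC = θ_CB gives T_A·a = T_B·b, together with T_A + T_B = T₀.
T_A = T₀·b/(a+b) = 27.60·174/418.0 = 11.49 N·m; T_B = 16.11 N·m.

11.5 N·m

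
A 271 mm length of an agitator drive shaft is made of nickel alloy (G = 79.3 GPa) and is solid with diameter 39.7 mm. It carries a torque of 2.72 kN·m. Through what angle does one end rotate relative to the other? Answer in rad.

0.0381 rad

J = πd⁴/32 = π(0.0397)⁴/32 = 2.439×10^-7 m⁴.
θ = T·L/(G·J) = 2720 × 0.271 / (79.3×10⁹ × 2.439×10^-7) = 0.03812 rad.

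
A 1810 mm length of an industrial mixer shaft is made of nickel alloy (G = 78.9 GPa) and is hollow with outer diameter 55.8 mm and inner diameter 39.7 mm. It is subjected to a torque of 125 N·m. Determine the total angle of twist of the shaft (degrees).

J = π(d_o⁴ − d_i⁴)/32 = π(0.0558⁴ − 0.0397⁴)/32 = 7.079×10^-7 m⁴.
θ = T·L/(G·J) = 125.0 × 1.81 / (78.9×10⁹ × 7.079×10^-7) = 4.051×10^-3 rad.

0.232°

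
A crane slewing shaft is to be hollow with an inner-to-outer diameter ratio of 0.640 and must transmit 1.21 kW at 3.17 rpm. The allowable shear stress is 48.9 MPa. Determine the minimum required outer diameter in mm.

ω = 2π·3.17/60 = 0.3320 rad/s, so T = P/ω = 1.21×10³ / 0.3320 = 3645 N·m.
For a hollow shaft with d_i/d_o = 0.640: τ_max = 16T/(π d_o³ (1−k⁴)), so d_o = [16T/(π τ_allow (1−k⁴))]^(1/3) = [16·3645/(π·4.89×10^7·0.8322)]^(1/3) = 0.07698 m.

77.0 mm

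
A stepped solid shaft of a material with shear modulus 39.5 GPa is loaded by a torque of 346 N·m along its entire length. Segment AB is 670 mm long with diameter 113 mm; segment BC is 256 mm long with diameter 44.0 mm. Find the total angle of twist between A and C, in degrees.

J_AB = π(0.113)⁴/32 = 1.60×10^-5 m⁴; J_BC = π(0.0440)⁴/32 = 3.68×10^-7 m⁴.
θ = (T/G)·Σ L_i/J_i = (346.0/39.5×10⁹)·(0.670/1.60×10^-5 + 0.256/3.68×10^-7) = 6.461×10^-3 rad.

0.370°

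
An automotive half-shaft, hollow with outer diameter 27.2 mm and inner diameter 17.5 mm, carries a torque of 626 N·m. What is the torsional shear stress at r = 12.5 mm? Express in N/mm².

J = π(d_o⁴ − d_i⁴)/32 = π(0.0272⁴ − 0.0175⁴)/32 = 4.453×10^-8 m⁴.
Shear stress varies linearly with radius: τ = T·r/J = 626.0 × 0.0125 / 4.453×10^-8 = 1.757×10^8 Pa.

176 N/mm²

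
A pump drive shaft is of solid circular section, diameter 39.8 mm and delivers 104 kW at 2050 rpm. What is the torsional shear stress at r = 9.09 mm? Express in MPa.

17.9 MPa

ω = 2π·2050/60 = 214.7 rad/s, so T = P/ω = 104×10³ / 214.7 = 484.5 N·m.
J = πd⁴/32 = π(0.0398)⁴/32 = 2.463×10^-7 m⁴.
Shear stress varies linearly with radius: τ = T·r/J = 484.5 × 0.00909 / 2.463×10^-7 = 1.788×10^7 Pa.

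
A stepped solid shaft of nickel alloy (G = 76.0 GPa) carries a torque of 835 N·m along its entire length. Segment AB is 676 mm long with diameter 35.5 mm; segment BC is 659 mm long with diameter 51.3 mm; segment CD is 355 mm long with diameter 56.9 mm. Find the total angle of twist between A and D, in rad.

J_AB = π(0.0355)⁴/32 = 1.56×10^-7 m⁴; J_BC = π(0.0513)⁴/32 = 6.80×10^-7 m⁴; J_CD = π(0.0569)⁴/32 = 1.03×10^-6 m⁴.
θ = (T/G)·Σ L_i/J_i = (835.0/76.0×10⁹)·(0.676/1.56×10^-7 + 0.659/6.80×10^-7 + 0.355/1.03×10^-6) = 0.06207 rad.

0.0621 rad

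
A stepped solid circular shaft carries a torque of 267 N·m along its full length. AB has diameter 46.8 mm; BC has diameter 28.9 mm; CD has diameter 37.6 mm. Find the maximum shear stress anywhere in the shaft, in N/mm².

Under the same torque, τ_max = 16T/(πd³) is largest where d is smallest — segment BC (d = 28.9 mm).
τ_max = 16·267.0/(π·(0.0289)³) = 5.634×10^7 Pa.

56.3 N/mm²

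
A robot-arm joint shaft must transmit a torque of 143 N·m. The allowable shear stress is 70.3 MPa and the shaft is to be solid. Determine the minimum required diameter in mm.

21.8 mm

For a solid shaft τ_max = 16T/(πd³), so d = (16T/(π τ_allow))^(1/3) = (16·143.0/(π·7.03×10^7))^(1/3) = 0.02180 m.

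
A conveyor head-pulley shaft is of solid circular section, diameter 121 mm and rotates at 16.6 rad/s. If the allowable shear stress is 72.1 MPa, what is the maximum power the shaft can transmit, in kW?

416 kW

J = πd⁴/32 = π(0.121)⁴/32 = 2.104×10^-5 m⁴.
T_max = τ_allow·J/r = 7.21×10^7 × 2.104×10^-5 / 0.0605 = 25080 N·m.
ω = 16.6 rad/s, so P_max = T_max·ω = 4.163×10^5 W.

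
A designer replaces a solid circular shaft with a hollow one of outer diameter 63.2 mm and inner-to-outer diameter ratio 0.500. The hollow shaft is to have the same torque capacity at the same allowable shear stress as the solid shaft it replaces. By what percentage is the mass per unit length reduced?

Equal τ_max and T ⇒ the solid shaft needs d_s³ = d_o³(1−k⁴), so d_s = 63.2·(1−0.500⁴)^(1/3) = 61.85 mm.
Area ratio A_h/A_s = d_o²(1−k²)/d_s² = (1−k²)/(1−k⁴)^(2/3) = 0.7830.
Mass saving = 1 − 0.7830 = 21.7 %.

21.7 %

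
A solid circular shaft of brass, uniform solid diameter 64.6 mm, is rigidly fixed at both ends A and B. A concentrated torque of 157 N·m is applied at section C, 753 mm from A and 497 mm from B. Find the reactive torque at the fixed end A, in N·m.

With uniform GJ and both ends fixed, compatibility θ_AC = θ_CB gives T_A·a = T_B·b, together with T_A + T_B = T₀.
T_A = T₀·b/(a+b) = 157.0·497/1250 = 62.42 N·m; T_B = 94.58 N·m.

62.4 N·m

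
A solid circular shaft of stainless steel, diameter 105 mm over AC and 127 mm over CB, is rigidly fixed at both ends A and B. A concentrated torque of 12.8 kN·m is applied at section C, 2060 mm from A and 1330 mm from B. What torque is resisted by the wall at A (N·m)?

Compatibility: T_A·a/J_AC = T_B·b/J_CB with T_A + T_B = T₀.
J_AC = 1.19×10^-5 m⁴, J_CB = 2.55×10^-5 m⁴, so T_A = T₀·(J_AC/a)/((J_AC/a)+(J_CB/b)) = 2966 N·m, T_B = 9834 N·m.

2970 N·m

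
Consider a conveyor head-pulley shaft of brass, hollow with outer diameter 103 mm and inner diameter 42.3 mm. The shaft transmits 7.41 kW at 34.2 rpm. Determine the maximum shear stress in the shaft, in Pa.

9.93e6 Pa

ω = 2π·34.2/60 = 3.581 rad/s, so T = P/ω = 7.41×10³ / 3.581 = 2069 N·m.
J = π(d_o⁴ − d_i⁴)/32 = π(0.103⁴ − 0.0423⁴)/32 = 1.074×10^-5 m⁴.
τ_max = T·r/J = 2069 × 0.0515 / 1.074×10^-5 = 9.926×10^6 Pa.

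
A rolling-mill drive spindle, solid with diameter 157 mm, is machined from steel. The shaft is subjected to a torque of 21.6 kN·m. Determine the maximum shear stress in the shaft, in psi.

J = πd⁴/32 = π(0.157)⁴/32 = 5.965×10^-5 m⁴.
τ_max = T·r/J = 21600 × 0.0785 / 5.965×10^-5 = 2.843×10^7 Pa.

4120 psi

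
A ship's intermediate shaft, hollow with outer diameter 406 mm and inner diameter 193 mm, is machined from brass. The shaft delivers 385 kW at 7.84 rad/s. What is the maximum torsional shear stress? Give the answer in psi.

ω = 7.84 rad/s, so T = P/ω = 385×10³ / 7.840 = 49110 N·m.
J = π(d_o⁴ − d_i⁴)/32 = π(0.406⁴ − 0.193⁴)/32 = 2.531×10^-3 m⁴.
τ_max = T·r/J = 49110 × 0.203 / 2.531×10^-3 = 3.938×10^6 Pa.

571 psi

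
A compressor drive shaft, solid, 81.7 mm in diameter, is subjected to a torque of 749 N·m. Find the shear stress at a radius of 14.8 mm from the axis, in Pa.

2.53e6 Pa

J = πd⁴/32 = π(0.0817)⁴/32 = 4.374×10^-6 m⁴.
Shear stress varies linearly with radius: τ = T·r/J = 749.0 × 0.0148 / 4.374×10^-6 = 2.534×10^6 Pa.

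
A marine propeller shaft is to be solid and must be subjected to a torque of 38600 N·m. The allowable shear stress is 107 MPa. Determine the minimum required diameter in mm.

122 mm

For a solid shaft τ_max = 16T/(πd³), so d = (16T/(π τ_allow))^(1/3) = (16·38600/(π·1.07×10^8))^(1/3) = 0.1225 m.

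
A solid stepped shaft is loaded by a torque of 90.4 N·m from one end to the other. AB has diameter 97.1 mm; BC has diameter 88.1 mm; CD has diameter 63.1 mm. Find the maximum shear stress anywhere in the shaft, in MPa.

Under the same torque, τ_max = 16T/(πd³) is largest where d is smallest — segment CD (d = 63.1 mm).
τ_max = 16·90.40/(π·(0.0631)³) = 1.833×10^6 Pa.

1.83 MPa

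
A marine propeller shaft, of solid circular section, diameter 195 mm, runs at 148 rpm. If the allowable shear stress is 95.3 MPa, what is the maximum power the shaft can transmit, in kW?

J = πd⁴/32 = π(0.195)⁴/32 = 1.420×10^-4 m⁴.
T_max = τ_allow·J/r = 9.53×10^7 × 1.420×10^-4 / 0.0975 = 138700 N·m.
ω = 2π·148/60 = 15.50 rad/s, so P_max = T_max·ω = 2.150×10^6 W.

2150 kW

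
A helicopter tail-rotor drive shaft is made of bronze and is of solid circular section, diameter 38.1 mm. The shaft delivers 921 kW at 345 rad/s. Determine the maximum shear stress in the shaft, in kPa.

246000 kPa

ω = 345 rad/s, so T = P/ω = 921×10³ / 345.0 = 2670 N·m.
J = πd⁴/32 = π(0.0381)⁴/32 = 2.069×10^-7 m⁴.
τ_max = T·r/J = 2670 × 0.0191 / 2.069×10^-7 = 2.458×10^8 Pa.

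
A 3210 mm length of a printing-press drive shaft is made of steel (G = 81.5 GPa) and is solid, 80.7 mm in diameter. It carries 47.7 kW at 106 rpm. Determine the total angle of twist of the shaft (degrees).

2.33°

ω = 2π·106/60 = 11.10 rad/s, so T = P/ω = 47.7×10³ / 11.10 = 4297 N·m.
J = πd⁴/32 = π(0.0807)⁴/32 = 4.164×10^-6 m⁴.
θ = T·L/(G·J) = 4297 × 3.21 / (81.5×10⁹ × 4.164×10^-6) = 0.04065 rad.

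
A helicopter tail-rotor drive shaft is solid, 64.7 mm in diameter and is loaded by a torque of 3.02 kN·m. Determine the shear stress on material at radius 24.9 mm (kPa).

J = πd⁴/32 = π(0.0647)⁴/32 = 1.720×10^-6 m⁴.
Shear stress varies linearly with radius: τ = T·r/J = 3020 × 0.0249 / 1.720×10^-6 = 4.371×10^7 Pa.

43700 kPa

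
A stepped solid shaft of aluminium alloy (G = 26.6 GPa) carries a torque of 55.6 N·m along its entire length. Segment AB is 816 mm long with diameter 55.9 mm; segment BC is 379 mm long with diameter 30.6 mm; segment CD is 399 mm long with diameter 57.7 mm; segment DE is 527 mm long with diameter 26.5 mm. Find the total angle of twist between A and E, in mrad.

J_AB = π(0.0559)⁴/32 = 9.59×10^-7 m⁴; J_BC = π(0.0306)⁴/32 = 8.61×10^-8 m⁴; J_CD = π(0.0577)⁴/32 = 1.09×10^-6 m⁴; J_DE = π(0.0265)⁴/32 = 4.84×10^-8 m⁴.
θ = (T/G)·Σ L_i/J_i = (55.60/26.6×10⁹)·(0.816/9.59×10^-7 + 0.379/8.61×10^-8 + 0.399/1.09×10^-6 + 0.527/4.84×10^-8) = 0.03450 rad.

34.5 mrad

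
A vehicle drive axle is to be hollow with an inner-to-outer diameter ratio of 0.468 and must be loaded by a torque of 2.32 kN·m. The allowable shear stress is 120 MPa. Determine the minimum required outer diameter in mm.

For a hollow shaft with d_i/d_o = 0.468: τ_max = 16T/(π d_o³ (1−k⁴)), so d_o = [16T/(π τ_allow (1−k⁴))]^(1/3) = [16·2320/(π·1.20×10^8·0.9520)]^(1/3) = 0.04694 m.

46.9 mm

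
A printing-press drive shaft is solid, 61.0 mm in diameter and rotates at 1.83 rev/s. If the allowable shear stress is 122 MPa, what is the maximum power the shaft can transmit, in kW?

62.5 kW

J = πd⁴/32 = π(0.0610)⁴/32 = 1.359×10^-6 m⁴.
T_max = τ_allow·J/r = 1.22×10^8 × 1.359×10^-6 / 0.0305 = 5437 N·m.
ω = 2π·1.83 = 11.50 rad/s, so P_max = T_max·ω = 6.252×10^4 W.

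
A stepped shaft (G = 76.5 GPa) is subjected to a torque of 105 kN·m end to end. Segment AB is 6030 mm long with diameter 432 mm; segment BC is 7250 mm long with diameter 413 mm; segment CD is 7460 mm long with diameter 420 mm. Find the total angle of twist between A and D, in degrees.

0.530°

J_AB = π(0.432)⁴/32 = 3.42×10^-3 m⁴; J_BC = π(0.413)⁴/32 = 2.86×10^-3 m⁴; J_CD = π(0.420)⁴/32 = 3.05×10^-3 m⁴.
θ = (T/G)·Σ L_i/J_i = (105000/76.5×10⁹)·(6.03/3.42×10^-3 + 7.25/2.86×10^-3 + 7.46/3.05×10^-3) = 9.256×10^-3 rad.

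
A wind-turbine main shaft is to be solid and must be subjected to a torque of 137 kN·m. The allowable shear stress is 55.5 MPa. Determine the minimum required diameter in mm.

For a solid shaft τ_max = 16T/(πd³), so d = (16T/(π τ_allow))^(1/3) = (16·137000/(π·5.55×10^7))^(1/3) = 0.2325 m.

233 mm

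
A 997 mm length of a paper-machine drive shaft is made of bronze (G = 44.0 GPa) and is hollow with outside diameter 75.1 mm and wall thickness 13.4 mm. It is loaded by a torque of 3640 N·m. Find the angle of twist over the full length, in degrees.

1.83°

J = π(d_o⁴ − d_i⁴)/32 = π(0.0751⁴ − 0.0483⁴)/32 = 2.589×10^-6 m⁴.
θ = T·L/(G·J) = 3640 × 0.997 / (44.0×10⁹ × 2.589×10^-6) = 0.03186 rad.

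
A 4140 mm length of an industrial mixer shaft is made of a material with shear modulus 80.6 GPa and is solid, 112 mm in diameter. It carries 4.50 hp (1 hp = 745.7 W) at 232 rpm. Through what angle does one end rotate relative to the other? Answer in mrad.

0.459 mrad

ω = 2π·232/60 = 24.29 rad/s, so T = P/ω = 4.50×745.7 / 24.29 = 138.1 N·m.
J = πd⁴/32 = π(0.112)⁴/32 = 1.545×10^-5 m⁴.
θ = T·L/(G·J) = 138.1 × 4.14 / (80.6×10⁹ × 1.545×10^-5) = 4.593×10^-4 rad.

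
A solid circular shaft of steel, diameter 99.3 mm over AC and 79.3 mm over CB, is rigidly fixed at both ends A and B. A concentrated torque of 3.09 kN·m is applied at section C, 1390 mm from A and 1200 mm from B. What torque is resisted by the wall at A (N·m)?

Compatibility: T_A·a/J_AC = T_B·b/J_CB with T_A + T_B = T₀.
J_AC = 9.55×10^-6 m⁴, J_CB = 3.88×10^-6 m⁴, so T_A = T₀·(J_AC/a)/((J_AC/a)+(J_CB/b)) = 2100 N·m, T_B = 989.6 N·m.

2100 N·m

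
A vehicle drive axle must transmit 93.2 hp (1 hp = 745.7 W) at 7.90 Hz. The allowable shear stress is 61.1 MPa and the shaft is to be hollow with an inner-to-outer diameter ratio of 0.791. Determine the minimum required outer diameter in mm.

ω = 2π·7.90 = 49.64 rad/s, so T = P/ω = 93.2×745.7 / 49.64 = 1400 N·m.
For a hollow shaft with d_i/d_o = 0.791: τ_max = 16T/(π d_o³ (1−k⁴)), so d_o = [16T/(π τ_allow (1−k⁴))]^(1/3) = [16·1400/(π·6.11×10^7·0.6085)]^(1/3) = 0.05767 m.

57.7 mm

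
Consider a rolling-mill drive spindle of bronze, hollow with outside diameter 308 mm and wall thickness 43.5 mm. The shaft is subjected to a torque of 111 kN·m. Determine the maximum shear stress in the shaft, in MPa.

J = π(d_o⁴ − d_i⁴)/32 = π(0.308⁴ − 0.221⁴)/32 = 6.493×10^-4 m⁴.
τ_max = T·r/J = 111000 × 0.154 / 6.493×10^-4 = 2.633×10^7 Pa.

26.3 MPa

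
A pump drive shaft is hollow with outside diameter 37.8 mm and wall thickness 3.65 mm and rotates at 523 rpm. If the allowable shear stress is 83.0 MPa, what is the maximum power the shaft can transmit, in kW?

J = π(d_o⁴ − d_i⁴)/32 = π(0.0378⁴ − 0.0305⁴)/32 = 1.155×10^-7 m⁴.
T_max = τ_allow·J/r = 8.30×10^7 × 1.155×10^-7 / 0.0189 = 507.1 N·m.
ω = 2π·523/60 = 54.77 rad/s, so P_max = T_max·ω = 2.777×10^4 W.

27.8 kW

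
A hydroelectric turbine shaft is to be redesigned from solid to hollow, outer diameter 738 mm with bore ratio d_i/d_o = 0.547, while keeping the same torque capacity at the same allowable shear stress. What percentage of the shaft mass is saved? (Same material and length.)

Equal τ_max and T ⇒ the solid shaft needs d_s³ = d_o³(1−k⁴), so d_s = 738·(1−0.547⁴)^(1/3) = 715.3 mm.
Area ratio A_h/A_s = d_o²(1−k²)/d_s² = (1−k²)/(1−k⁴)^(2/3) = 0.7460.
Mass saving = 1 − 0.7460 = 25.4 %.

25.4 %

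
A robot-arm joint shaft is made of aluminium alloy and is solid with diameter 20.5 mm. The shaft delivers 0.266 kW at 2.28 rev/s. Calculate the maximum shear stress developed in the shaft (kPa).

11000 kPa

ω = 2π·2.28 = 14.33 rad/s, so T = P/ω = 0.266×10³ / 14.33 = 18.57 N·m.
J = πd⁴/32 = π(0.0205)⁴/32 = 1.734×10^-8 m⁴.
τ_max = T·r/J = 18.57 × 0.0103 / 1.734×10^-8 = 1.098×10^7 Pa.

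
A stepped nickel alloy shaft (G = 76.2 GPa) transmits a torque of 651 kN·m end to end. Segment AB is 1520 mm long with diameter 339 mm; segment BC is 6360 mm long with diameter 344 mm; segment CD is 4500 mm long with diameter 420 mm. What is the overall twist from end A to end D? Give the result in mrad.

62.1 mrad

J_AB = π(0.339)⁴/32 = 1.30×10^-3 m⁴; J_BC = π(0.344)⁴/32 = 1.37×10^-3 m⁴; J_CD = π(0.420)⁴/32 = 3.05×10^-3 m⁴.
θ = (T/G)·Σ L_i/J_i = (651000/76.2×10⁹)·(1.52/1.30×10^-3 + 6.36/1.37×10^-3 + 4.50/3.05×10^-3) = 0.06212 rad.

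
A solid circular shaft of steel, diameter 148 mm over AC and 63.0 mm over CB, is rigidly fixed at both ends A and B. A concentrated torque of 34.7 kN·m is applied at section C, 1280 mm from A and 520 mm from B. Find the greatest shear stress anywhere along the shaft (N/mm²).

Compatibility: T_A·a/J_AC = T_B·b/J_CB with T_A + T_B = T₀.
J_AC = 4.71×10^-5 m⁴, J_CB = 1.55×10^-6 m⁴, so T_A = T₀·(J_AC/a)/((J_AC/a)+(J_CB/b)) = 32110 N·m, T_B = 2595 N·m.
τ in each portion: τ_AC = 5.04×10^7 Pa, τ_CB = 5.29×10^7 Pa; maximum is in CB.
τ_max = T_CB·r/J = 2595·0.0315/1.55×10^-6 = 5.285×10^7 Pa.

52.9 N/mm²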